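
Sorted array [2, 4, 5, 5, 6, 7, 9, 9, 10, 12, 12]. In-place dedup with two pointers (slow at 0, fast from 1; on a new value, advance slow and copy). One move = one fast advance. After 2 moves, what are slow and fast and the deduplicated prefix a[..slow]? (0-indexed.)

slow=2, fast=3, prefix=[2, 4, 5]

slow=0 fast=1: a[fast]=4≠a[slow]=2 write a[1]=4, slow++,fast++
slow=1 fast=2: a[fast]=5≠a[slow]=4 write a[2]=5, slow++,fast++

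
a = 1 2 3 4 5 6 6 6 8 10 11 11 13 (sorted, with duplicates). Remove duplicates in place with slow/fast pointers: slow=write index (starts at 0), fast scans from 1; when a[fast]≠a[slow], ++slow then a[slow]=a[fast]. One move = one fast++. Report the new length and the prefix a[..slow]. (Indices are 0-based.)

length 10; prefix = [1, 2, 3, 4, 5, 6, 8, 10, 11, 13]

slow=0 fast=1: a[fast]=2≠a[slow]=1 write a[1]=2, slow++,fast++
slow=1 fast=2: a[fast]=3≠a[slow]=2 write a[2]=3, slow++,fast++
slow=2 fast=3: a[fast]=4≠a[slow]=3 write a[3]=4, slow++,fast++
slow=3 fast=4: a[fast]=5≠a[slow]=4 write a[4]=5, slow++,fast++
slow=4 fast=5: a[fast]=6≠a[slow]=5 write a[5]=6, slow++,fast++
slow=5 fast=6: a[fast]=6=a[slow] dup, fast++
slow=5 fast=7: a[fast]=6=a[slow] dup, fast++
slow=5 fast=8: a[fast]=8≠a[slow]=6 write a[6]=8, slow++,fast++
slow=6 fast=9: a[fast]=10≠a[slow]=8 write a[7]=10, slow++,fast++
slow=7 fast=10: a[fast]=11≠a[slow]=10 write a[8]=11, slow++,fast++
slow=8 fast=11: a[fast]=11=a[slow] dup, fast++
slow=8 fast=12: a[fast]=13≠a[slow]=11 write a[9]=13, slow++,fast++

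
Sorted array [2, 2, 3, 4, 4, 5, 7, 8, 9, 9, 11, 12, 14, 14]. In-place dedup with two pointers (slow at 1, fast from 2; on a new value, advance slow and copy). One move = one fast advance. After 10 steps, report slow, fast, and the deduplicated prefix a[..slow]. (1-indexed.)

slow=8, fast=12, prefix=[2, 3, 4, 5, 7, 8, 9, 11]

slow=1 fast=2: a[fast]=2=a[slow] dup, fast++
slow=1 fast=3: a[fast]=3≠a[slow]=2 write a[2]=3, slow++,fast++
slow=2 fast=4: a[fast]=4≠a[slow]=3 write a[3]=4, slow++,fast++
slow=3 fast=5: a[fast]=4=a[slow] dup, fast++
slow=3 fast=6: a[fast]=5≠a[slow]=4 write a[4]=5, slow++,fast++
slow=4 fast=7: a[fast]=7≠a[slow]=5 write a[5]=7, slow++,fast++
slow=5 fast=8: a[fast]=8≠a[slow]=7 write a[6]=8, slow++,fast++
slow=6 fast=9: a[fast]=9≠a[slow]=8 write a[7]=9, slow++,fast++
slow=7 fast=10: a[fast]=9=a[slow] dup, fast++
slow=7 fast=11: a[fast]=11≠a[slow]=9 write a[8]=11, slow++,fast++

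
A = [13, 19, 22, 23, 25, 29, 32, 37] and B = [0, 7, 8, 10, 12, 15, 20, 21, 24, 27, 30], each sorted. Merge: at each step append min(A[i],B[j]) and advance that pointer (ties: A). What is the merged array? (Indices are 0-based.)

[0, 7, 8, 10, 12, 13, 15, 19, 20, 21, 22, 23, 24, 25, 27, 29, 30, 32, 37]

i=0 j=0: A[i]=13>B[j]=0 take 0, j++
i=0 j=1: A[i]=13>B[j]=7 take 7, j++
i=0 j=2: A[i]=13>B[j]=8 take 8, j++
i=0 j=3: A[i]=13>B[j]=10 take 10, j++
i=0 j=4: A[i]=13>B[j]=12 take 12, j++
i=0 j=5: A[i]=13<=B[j]=15 take 13, i++
i=1 j=5: A[i]=19>B[j]=15 take 15, j++
i=1 j=6: A[i]=19<=B[j]=20 take 19, i++
i=2 j=6: A[i]=22>B[j]=20 take 20, j++
i=2 j=7: A[i]=22>B[j]=21 take 21, j++
i=2 j=8: A[i]=22<=B[j]=24 take 22, i++
i=3 j=8: A[i]=23<=B[j]=24 take 23, i++
i=4 j=8: A[i]=25>B[j]=24 take 24, j++
i=4 j=9: A[i]=25<=B[j]=27 take 25, i++
i=5 j=9: A[i]=29>B[j]=27 take 27, j++
i=5 j=10: A[i]=29<=B[j]=30 take 29, i++
i=6 j=10: A[i]=32>B[j]=30 take 30, j++
i=6 j=11: B done, take A[i]=32, i++
i=7 j=11: B done, take A[i]=37, i++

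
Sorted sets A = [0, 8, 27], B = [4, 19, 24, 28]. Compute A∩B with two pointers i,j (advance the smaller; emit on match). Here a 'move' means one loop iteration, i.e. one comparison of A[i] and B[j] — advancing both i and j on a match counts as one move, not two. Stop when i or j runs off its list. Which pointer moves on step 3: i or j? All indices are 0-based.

[i=0,j=0] 0<4 → i++
[i=1,j=0] 8>4 → j++
[i=1,j=1] 8<19 → i++

i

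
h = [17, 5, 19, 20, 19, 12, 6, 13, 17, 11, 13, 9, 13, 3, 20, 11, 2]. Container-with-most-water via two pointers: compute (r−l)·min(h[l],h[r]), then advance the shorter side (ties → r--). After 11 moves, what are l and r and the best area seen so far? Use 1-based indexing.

l=4, r=9, best area=238

[1,17] min(17,2)*16=32 best=32 * → r--
[1,16] min(17,11)*15=165 best=165 * → r--
[1,15] min(17,20)*14=238 best=238 * → l++
[2,15] min(5,20)*13=65 best=238 → l++
[3,15] min(19,20)*12=228 best=238 → l++
[4,15] min(20,20)*11=220 best=238 → r--
[4,14] min(20,3)*10=30 best=238 → r--
[4,13] min(20,13)*9=117 best=238 → r--
[4,12] min(20,9)*8=72 best=238 → r--
[4,11] min(20,13)*7=91 best=238 → r--
[4,10] min(20,11)*6=66 best=238 → r--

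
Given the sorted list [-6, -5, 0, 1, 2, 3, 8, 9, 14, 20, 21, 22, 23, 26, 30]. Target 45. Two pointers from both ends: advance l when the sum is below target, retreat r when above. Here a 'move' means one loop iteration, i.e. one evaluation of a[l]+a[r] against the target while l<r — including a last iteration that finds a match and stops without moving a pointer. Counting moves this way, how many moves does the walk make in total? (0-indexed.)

[0,14] -6+30=24 <45 → l++
[1,14] -5+30=25 <45 → l++
[2,14] 0+30=30 <45 → l++
[3,14] 1+30=31 <45 → l++
[4,14] 2+30=32 <45 → l++
[5,14] 3+30=33 <45 → l++
[6,14] 8+30=38 <45 → l++
[7,14] 9+30=39 <45 → l++
[8,14] 14+30=44 <45 → l++
[9,14] 20+30=50 >45 → r--
[9,13] 20+26=46 >45 → r--
[9,12] 20+23=43 <45 → l++
[10,12] 21+23=44 <45 → l++
[11,12] 22+23=45 → found

14 moves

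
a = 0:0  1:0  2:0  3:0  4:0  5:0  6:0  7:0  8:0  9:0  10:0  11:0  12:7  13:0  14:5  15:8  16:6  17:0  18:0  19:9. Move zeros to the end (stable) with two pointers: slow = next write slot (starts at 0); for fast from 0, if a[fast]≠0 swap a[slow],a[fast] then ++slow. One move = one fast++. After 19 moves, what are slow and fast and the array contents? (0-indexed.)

slow=4, fast=19, a=[7, 5, 8, 6, 0, 0, 0, 0, 0, 0, 0, 0, 0, 0, 0, 0, 0, 0, 0, 9]

(s=0,f=0) a[fast]=0 → fast++
(s=0,f=1) a[fast]=0 → fast++
(s=0,f=2) a[fast]=0 → fast++
(s=0,f=3) a[fast]=0 → fast++
(s=0,f=4) a[fast]=0 → fast++
(s=0,f=5) a[fast]=0 → fast++
(s=0,f=6) a[fast]=0 → fast++
(s=0,f=7) a[fast]=0 → fast++
(s=0,f=8) a[fast]=0 → fast++
(s=0,f=9) a[fast]=0 → fast++
(s=0,f=10) a[fast]=0 → fast++
(s=0,f=11) a[fast]=0 → fast++
(s=0,f=12) a[fast]=7≠0 swap→a[0]=7 → slow++,fast++
(s=1,f=13) a[fast]=0 → fast++
(s=1,f=14) a[fast]=5≠0 swap→a[1]=5 → slow++,fast++
(s=2,f=15) a[fast]=8≠0 swap→a[2]=8 → slow++,fast++
(s=3,f=16) a[fast]=6≠0 swap→a[3]=6 → slow++,fast++
(s=4,f=17) a[fast]=0 → fast++
(s=4,f=18) a[fast]=0 → fast++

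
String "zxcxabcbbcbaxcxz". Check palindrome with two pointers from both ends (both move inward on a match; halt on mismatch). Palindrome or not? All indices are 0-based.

l=0 r=15: 'z'=='z', l++,r--
l=1 r=14: 'x'=='x', l++,r--
l=2 r=13: 'c'=='c', l++,r--
l=3 r=12: 'x'=='x', l++,r--
l=4 r=11: 'a'=='a', l++,r--
l=5 r=10: 'b'=='b', l++,r--
l=6 r=9: 'c'=='c', l++,r--
l=7 r=8: 'b'=='b', l++,r--

palindrome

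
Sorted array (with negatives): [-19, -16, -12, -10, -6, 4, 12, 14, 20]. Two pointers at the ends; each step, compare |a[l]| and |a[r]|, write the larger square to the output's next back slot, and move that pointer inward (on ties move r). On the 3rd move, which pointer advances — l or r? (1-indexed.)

[1,9] |-19|<=|20| out[9]=400 → r--
[1,8] |-19|>|14| out[8]=361 → l++
[2,8] |-16|>|14| out[7]=256 → l++

l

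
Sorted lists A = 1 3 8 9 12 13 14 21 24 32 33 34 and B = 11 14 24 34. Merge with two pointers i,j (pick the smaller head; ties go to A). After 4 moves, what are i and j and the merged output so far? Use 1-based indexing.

i=5, j=1, merged so far=[1, 3, 8, 9]

[i=1,j=1] A[i]=1<=B[j]=11 take 1 → i++
[i=2,j=1] A[i]=3<=B[j]=11 take 3 → i++
[i=3,j=1] A[i]=8<=B[j]=11 take 8 → i++
[i=4,j=1] A[i]=9<=B[j]=11 take 9 → i++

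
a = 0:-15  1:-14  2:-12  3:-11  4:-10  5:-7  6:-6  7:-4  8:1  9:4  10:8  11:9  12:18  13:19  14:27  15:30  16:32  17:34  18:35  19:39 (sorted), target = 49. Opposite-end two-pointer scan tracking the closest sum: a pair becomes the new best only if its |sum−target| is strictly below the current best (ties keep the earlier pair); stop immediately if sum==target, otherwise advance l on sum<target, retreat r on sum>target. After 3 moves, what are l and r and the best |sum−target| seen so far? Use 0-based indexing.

l=3, r=19, best |Δ|=22

l=0 r=19: -15+39=24 d=25 *, l++
l=1 r=19: -14+39=25 d=24 *, l++
l=2 r=19: -12+39=27 d=22 *, l++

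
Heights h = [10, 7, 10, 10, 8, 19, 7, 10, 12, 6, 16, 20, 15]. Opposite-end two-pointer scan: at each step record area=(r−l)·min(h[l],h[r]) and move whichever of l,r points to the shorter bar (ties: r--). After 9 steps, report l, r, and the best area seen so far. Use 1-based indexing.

l=9, r=12, best area=120

[1,13] min(10,15)*12=120 best=120 * → l++
[2,13] min(7,15)*11=77 best=120 → l++
[3,13] min(10,15)*10=100 best=120 → l++
[4,13] min(10,15)*9=90 best=120 → l++
[5,13] min(8,15)*8=64 best=120 → l++
[6,13] min(19,15)*7=105 best=120 → r--
[6,12] min(19,20)*6=114 best=120 → l++
[7,12] min(7,20)*5=35 best=120 → l++
[8,12] min(10,20)*4=40 best=120 → l++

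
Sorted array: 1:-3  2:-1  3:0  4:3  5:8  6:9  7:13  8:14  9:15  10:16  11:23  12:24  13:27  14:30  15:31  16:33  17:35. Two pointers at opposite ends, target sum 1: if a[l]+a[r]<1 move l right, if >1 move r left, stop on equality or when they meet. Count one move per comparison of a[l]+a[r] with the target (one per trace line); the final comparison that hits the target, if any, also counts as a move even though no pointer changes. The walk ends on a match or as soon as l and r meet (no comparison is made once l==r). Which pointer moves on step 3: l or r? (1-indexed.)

[1,17] -3+35=32 >1 → r--
[1,16] -3+33=30 >1 → r--
[1,15] -3+31=28 >1 → r--

r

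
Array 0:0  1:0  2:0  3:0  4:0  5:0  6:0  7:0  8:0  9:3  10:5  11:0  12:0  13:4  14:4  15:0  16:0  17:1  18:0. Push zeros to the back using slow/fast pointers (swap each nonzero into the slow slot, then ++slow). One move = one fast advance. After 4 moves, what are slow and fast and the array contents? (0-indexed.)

slow=0, fast=4, a=[0, 0, 0, 0, 0, 0, 0, 0, 0, 3, 5, 0, 0, 4, 4, 0, 0, 1, 0]

slow=0 fast=0: a[fast]=0, fast++
slow=0 fast=1: a[fast]=0, fast++
slow=0 fast=2: a[fast]=0, fast++
slow=0 fast=3: a[fast]=0, fast++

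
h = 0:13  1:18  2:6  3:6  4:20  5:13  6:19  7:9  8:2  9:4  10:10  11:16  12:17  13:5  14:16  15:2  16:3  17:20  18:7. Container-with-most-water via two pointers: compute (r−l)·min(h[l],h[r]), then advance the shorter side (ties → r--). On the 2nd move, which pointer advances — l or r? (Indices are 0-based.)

l

[0,18] min(13,7)*18=126 best=126 * → r--
[0,17] min(13,20)*17=221 best=221 * → l++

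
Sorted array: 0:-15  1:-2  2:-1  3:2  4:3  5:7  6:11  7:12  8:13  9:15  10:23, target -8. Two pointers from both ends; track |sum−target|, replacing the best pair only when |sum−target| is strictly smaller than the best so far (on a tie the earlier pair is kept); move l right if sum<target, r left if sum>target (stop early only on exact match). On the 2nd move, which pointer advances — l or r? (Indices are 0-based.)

r

[0,10] -15+23=8 d=16 * → r--
[0,9] -15+15=0 d=8 * → r--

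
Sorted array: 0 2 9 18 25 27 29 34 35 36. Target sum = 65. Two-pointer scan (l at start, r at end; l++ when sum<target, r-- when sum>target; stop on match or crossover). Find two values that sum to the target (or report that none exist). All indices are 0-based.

l=0 r=9: 0+36=36 <65, l++
l=1 r=9: 2+36=38 <65, l++
l=2 r=9: 9+36=45 <65, l++
l=3 r=9: 18+36=54 <65, l++
l=4 r=9: 25+36=61 <65, l++
l=5 r=9: 27+36=63 <65, l++
l=6 r=9: 29+36=65, found

(29, 36)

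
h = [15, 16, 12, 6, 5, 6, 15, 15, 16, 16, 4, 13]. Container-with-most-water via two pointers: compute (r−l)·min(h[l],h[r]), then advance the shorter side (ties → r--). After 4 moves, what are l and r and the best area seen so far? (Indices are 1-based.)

l=1 r=12: min(15,13)*11=143 best=143 *, r--
l=1 r=11: min(15,4)*10=40 best=143, r--
l=1 r=10: min(15,16)*9=135 best=143, l++
l=2 r=10: min(16,16)*8=128 best=143, r--

l=2, r=9, best area=143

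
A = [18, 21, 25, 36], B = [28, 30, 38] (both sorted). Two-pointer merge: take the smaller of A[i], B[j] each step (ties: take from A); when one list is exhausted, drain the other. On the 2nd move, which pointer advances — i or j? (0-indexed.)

i

[i=0,j=0] A[i]=18<=B[j]=28 take 18 → i++
[i=1,j=0] A[i]=21<=B[j]=28 take 21 → i++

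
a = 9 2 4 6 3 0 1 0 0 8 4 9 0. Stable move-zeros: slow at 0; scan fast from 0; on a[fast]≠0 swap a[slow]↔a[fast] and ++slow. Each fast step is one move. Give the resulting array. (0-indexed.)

slow=0 fast=0: a[fast]=9≠0 swap→a[0]=9, slow++,fast++
slow=1 fast=1: a[fast]=2≠0 swap→a[1]=2, slow++,fast++
slow=2 fast=2: a[fast]=4≠0 swap→a[2]=4, slow++,fast++
slow=3 fast=3: a[fast]=6≠0 swap→a[3]=6, slow++,fast++
slow=4 fast=4: a[fast]=3≠0 swap→a[4]=3, slow++,fast++
slow=5 fast=5: a[fast]=0, fast++
slow=5 fast=6: a[fast]=1≠0 swap→a[5]=1, slow++,fast++
slow=6 fast=7: a[fast]=0, fast++
slow=6 fast=8: a[fast]=0, fast++
slow=6 fast=9: a[fast]=8≠0 swap→a[6]=8, slow++,fast++
slow=7 fast=10: a[fast]=4≠0 swap→a[7]=4, slow++,fast++
slow=8 fast=11: a[fast]=9≠0 swap→a[8]=9, slow++,fast++
slow=9 fast=12: a[fast]=0, fast++

[9, 2, 4, 6, 3, 1, 8, 4, 9, 0, 0, 0, 0]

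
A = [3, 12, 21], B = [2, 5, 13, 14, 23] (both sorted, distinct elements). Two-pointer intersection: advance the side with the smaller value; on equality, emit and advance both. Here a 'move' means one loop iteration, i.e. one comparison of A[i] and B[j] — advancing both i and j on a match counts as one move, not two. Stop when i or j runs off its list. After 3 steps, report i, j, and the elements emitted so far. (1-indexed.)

i=1 j=1: 3>2, j++
i=1 j=2: 3<5, i++
i=2 j=2: 12>5, j++

i=2, j=3, emitted=[]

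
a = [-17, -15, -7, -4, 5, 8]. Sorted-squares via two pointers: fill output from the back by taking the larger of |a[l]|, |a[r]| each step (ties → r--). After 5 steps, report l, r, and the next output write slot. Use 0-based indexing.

l=3, r=3, next write slot=0

[0,5] |-17|>|8| out[5]=289 → l++
[1,5] |-15|>|8| out[4]=225 → l++
[2,5] |-7|<=|8| out[3]=64 → r--
[2,4] |-7|>|5| out[2]=49 → l++
[3,4] |-4|<=|5| out[1]=25 → r--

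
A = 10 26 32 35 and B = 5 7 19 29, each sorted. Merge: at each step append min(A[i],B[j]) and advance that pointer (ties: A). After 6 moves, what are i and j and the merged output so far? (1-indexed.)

[i=1,j=1] A[i]=10>B[j]=5 take 5 → j++
[i=1,j=2] A[i]=10>B[j]=7 take 7 → j++
[i=1,j=3] A[i]=10<=B[j]=19 take 10 → i++
[i=2,j=3] A[i]=26>B[j]=19 take 19 → j++
[i=2,j=4] A[i]=26<=B[j]=29 take 26 → i++
[i=3,j=4] A[i]=32>B[j]=29 take 29 → j++

i=3, j=5, merged so far=[5, 7, 10, 19, 26, 29]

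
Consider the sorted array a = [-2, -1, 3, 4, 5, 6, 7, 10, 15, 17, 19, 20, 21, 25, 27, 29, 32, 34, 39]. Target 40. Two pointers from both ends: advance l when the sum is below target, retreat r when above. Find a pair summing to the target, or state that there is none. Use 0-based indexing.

(6, 34)

[0,18] -2+39=37 <40 → l++
[1,18] -1+39=38 <40 → l++
[2,18] 3+39=42 >40 → r--
[2,17] 3+34=37 <40 → l++
[3,17] 4+34=38 <40 → l++
[4,17] 5+34=39 <40 → l++
[5,17] 6+34=40 → found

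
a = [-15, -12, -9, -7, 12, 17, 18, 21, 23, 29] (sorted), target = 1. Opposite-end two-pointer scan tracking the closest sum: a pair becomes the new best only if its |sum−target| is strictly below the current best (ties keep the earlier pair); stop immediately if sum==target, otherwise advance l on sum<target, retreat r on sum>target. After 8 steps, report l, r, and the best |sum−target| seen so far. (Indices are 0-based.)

l=2, r=3, best |Δ|=1

[0,9] -15+29=14 d=13 * → r--
[0,8] -15+23=8 d=7 * → r--
[0,7] -15+21=6 d=5 * → r--
[0,6] -15+18=3 d=2 * → r--
[0,5] -15+17=2 d=1 * → r--
[0,4] -15+12=-3 d=4 → l++
[1,4] -12+12=0 d=1 → l++
[2,4] -9+12=3 d=2 → r--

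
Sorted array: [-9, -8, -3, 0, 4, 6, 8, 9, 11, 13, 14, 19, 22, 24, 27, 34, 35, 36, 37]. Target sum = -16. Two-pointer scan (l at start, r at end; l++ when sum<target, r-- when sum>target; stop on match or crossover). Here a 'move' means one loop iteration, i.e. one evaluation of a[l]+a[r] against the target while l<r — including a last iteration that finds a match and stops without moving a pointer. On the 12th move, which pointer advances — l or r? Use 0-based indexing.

[0,18] -9+37=28 >-16 → r--
[0,17] -9+36=27 >-16 → r--
[0,16] -9+35=26 >-16 → r--
[0,15] -9+34=25 >-16 → r--
[0,14] -9+27=18 >-16 → r--
[0,13] -9+24=15 >-16 → r--
[0,12] -9+22=13 >-16 → r--
[0,11] -9+19=10 >-16 → r--
[0,10] -9+14=5 >-16 → r--
[0,9] -9+13=4 >-16 → r--
[0,8] -9+11=2 >-16 → r--
[0,7] -9+9=0 >-16 → r--

r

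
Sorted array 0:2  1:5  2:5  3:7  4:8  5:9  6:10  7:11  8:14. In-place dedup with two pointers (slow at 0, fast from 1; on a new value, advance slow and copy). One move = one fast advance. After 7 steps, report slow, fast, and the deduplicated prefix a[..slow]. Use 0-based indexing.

(s=0,f=1) a[fast]=5≠a[slow]=2 write a[1]=5 → slow++,fast++
(s=1,f=2) a[fast]=5=a[slow] dup → fast++
(s=1,f=3) a[fast]=7≠a[slow]=5 write a[2]=7 → slow++,fast++
(s=2,f=4) a[fast]=8≠a[slow]=7 write a[3]=8 → slow++,fast++
(s=3,f=5) a[fast]=9≠a[slow]=8 write a[4]=9 → slow++,fast++
(s=4,f=6) a[fast]=10≠a[slow]=9 write a[5]=10 → slow++,fast++
(s=5,f=7) a[fast]=11≠a[slow]=10 write a[6]=11 → slow++,fast++

slow=6, fast=8, prefix=[2, 5, 7, 8, 9, 10, 11]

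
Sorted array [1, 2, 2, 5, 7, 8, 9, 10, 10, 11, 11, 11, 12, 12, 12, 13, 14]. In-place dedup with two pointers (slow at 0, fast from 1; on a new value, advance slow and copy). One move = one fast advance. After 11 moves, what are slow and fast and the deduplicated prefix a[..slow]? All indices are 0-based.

slow=7, fast=12, prefix=[1, 2, 5, 7, 8, 9, 10, 11]

(s=0,f=1) a[fast]=2≠a[slow]=1 write a[1]=2 → slow++,fast++
(s=1,f=2) a[fast]=2=a[slow] dup → fast++
(s=1,f=3) a[fast]=5≠a[slow]=2 write a[2]=5 → slow++,fast++
(s=2,f=4) a[fast]=7≠a[slow]=5 write a[3]=7 → slow++,fast++
(s=3,f=5) a[fast]=8≠a[slow]=7 write a[4]=8 → slow++,fast++
(s=4,f=6) a[fast]=9≠a[slow]=8 write a[5]=9 → slow++,fast++
(s=5,f=7) a[fast]=10≠a[slow]=9 write a[6]=10 → slow++,fast++
(s=6,f=8) a[fast]=10=a[slow] dup → fast++
(s=6,f=9) a[fast]=11≠a[slow]=10 write a[7]=11 → slow++,fast++
(s=7,f=10) a[fast]=11=a[slow] dup → fast++
(s=7,f=11) a[fast]=11=a[slow] dup → fast++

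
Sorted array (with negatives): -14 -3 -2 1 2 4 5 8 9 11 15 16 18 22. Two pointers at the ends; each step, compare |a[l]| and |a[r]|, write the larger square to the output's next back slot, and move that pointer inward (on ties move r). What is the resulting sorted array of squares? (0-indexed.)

[0,13] |-14|<=|22| out[13]=484 → r--
[0,12] |-14|<=|18| out[12]=324 → r--
[0,11] |-14|<=|16| out[11]=256 → r--
[0,10] |-14|<=|15| out[10]=225 → r--
[0,9] |-14|>|11| out[9]=196 → l++
[1,9] |-3|<=|11| out[8]=121 → r--
[1,8] |-3|<=|9| out[7]=81 → r--
[1,7] |-3|<=|8| out[6]=64 → r--
[1,6] |-3|<=|5| out[5]=25 → r--
[1,5] |-3|<=|4| out[4]=16 → r--
[1,4] |-3|>|2| out[3]=9 → l++
[2,4] |-2|<=|2| out[2]=4 → r--
[2,3] |-2|>|1| out[1]=4 → l++
[3,3] |1|<=|1| out[0]=1 → r--

[1, 4, 4, 9, 16, 25, 64, 81, 121, 196, 225, 256, 324, 484]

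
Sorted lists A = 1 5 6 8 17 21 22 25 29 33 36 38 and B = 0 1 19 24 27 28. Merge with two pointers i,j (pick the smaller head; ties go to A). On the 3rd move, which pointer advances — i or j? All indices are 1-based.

j

[i=1,j=1] A[i]=1>B[j]=0 take 0 → j++
[i=1,j=2] A[i]=1<=B[j]=1 take 1 → i++
[i=2,j=2] A[i]=5>B[j]=1 take 1 → j++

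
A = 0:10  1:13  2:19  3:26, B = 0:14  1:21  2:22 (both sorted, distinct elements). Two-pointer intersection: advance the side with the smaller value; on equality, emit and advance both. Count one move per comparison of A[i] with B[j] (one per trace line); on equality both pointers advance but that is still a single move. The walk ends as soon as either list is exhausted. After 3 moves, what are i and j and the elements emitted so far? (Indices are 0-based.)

i=2, j=1, emitted=[]

i=0 j=0: 10<14, i++
i=1 j=0: 13<14, i++
i=2 j=0: 19>14, j++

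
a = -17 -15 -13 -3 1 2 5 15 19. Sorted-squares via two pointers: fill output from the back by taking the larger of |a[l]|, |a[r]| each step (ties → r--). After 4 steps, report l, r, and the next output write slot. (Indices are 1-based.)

[1,9] |-17|<=|19| out[9]=361 → r--
[1,8] |-17|>|15| out[8]=289 → l++
[2,8] |-15|<=|15| out[7]=225 → r--
[2,7] |-15|>|5| out[6]=225 → l++

l=3, r=7, next write slot=5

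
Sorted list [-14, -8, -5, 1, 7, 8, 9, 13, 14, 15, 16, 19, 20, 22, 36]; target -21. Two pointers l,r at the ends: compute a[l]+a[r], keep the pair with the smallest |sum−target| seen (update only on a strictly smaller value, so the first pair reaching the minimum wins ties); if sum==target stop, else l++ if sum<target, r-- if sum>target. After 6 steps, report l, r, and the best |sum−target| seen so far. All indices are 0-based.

l=0 r=14: -14+36=22 d=43 *, r--
l=0 r=13: -14+22=8 d=29 *, r--
l=0 r=12: -14+20=6 d=27 *, r--
l=0 r=11: -14+19=5 d=26 *, r--
l=0 r=10: -14+16=2 d=23 *, r--
l=0 r=9: -14+15=1 d=22 *, r--

l=0, r=8, best |Δ|=22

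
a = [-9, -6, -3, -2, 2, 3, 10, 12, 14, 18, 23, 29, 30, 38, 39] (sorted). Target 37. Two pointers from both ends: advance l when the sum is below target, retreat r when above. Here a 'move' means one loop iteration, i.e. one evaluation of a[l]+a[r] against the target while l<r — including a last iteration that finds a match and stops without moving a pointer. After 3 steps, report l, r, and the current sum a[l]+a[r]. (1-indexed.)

l=4, r=15, sum=37

l=1 r=15: -9+39=30 <37, l++
l=2 r=15: -6+39=33 <37, l++
l=3 r=15: -3+39=36 <37, l++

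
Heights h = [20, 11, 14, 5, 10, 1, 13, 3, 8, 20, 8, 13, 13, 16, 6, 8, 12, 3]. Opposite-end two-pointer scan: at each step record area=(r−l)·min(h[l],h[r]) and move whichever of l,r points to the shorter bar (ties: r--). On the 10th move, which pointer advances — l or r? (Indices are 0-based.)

[0,17] min(20,3)*17=51 best=51 * → r--
[0,16] min(20,12)*16=192 best=192 * → r--
[0,15] min(20,8)*15=120 best=192 → r--
[0,14] min(20,6)*14=84 best=192 → r--
[0,13] min(20,16)*13=208 best=208 * → r--
[0,12] min(20,13)*12=156 best=208 → r--
[0,11] min(20,13)*11=143 best=208 → r--
[0,10] min(20,8)*10=80 best=208 → r--
[0,9] min(20,20)*9=180 best=208 → r--
[0,8] min(20,8)*8=64 best=208 → r--

r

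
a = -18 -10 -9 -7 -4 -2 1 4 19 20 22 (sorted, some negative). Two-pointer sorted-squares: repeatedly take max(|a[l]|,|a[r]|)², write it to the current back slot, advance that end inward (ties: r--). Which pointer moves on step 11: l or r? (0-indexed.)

r

[0,10] |-18|<=|22| out[10]=484 → r--
[0,9] |-18|<=|20| out[9]=400 → r--
[0,8] |-18|<=|19| out[8]=361 → r--
[0,7] |-18|>|4| out[7]=324 → l++
[1,7] |-10|>|4| out[6]=100 → l++
[2,7] |-9|>|4| out[5]=81 → l++
[3,7] |-7|>|4| out[4]=49 → l++
[4,7] |-4|<=|4| out[3]=16 → r--
[4,6] |-4|>|1| out[2]=16 → l++
[5,6] |-2|>|1| out[1]=4 → l++
[6,6] |1|<=|1| out[0]=1 → r--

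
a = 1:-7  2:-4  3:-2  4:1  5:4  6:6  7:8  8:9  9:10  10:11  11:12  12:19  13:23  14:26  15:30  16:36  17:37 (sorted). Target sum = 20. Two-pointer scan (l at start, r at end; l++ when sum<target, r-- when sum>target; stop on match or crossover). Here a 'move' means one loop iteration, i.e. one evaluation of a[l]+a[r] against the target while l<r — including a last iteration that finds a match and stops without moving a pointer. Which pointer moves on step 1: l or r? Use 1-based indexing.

l=1 r=17: -7+37=30 >20, r--

r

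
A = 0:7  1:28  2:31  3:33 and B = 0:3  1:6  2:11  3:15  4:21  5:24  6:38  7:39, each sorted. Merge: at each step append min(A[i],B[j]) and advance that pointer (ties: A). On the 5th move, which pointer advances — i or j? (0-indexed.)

i=0 j=0: A[i]=7>B[j]=3 take 3, j++
i=0 j=1: A[i]=7>B[j]=6 take 6, j++
i=0 j=2: A[i]=7<=B[j]=11 take 7, i++
i=1 j=2: A[i]=28>B[j]=11 take 11, j++
i=1 j=3: A[i]=28>B[j]=15 take 15, j++

j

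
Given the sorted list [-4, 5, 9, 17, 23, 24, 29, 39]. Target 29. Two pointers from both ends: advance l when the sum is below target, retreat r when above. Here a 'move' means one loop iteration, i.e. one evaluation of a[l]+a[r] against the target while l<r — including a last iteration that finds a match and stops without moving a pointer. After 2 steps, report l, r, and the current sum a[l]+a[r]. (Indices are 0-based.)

[0,7] -4+39=35 >29 → r--
[0,6] -4+29=25 <29 → l++

l=1, r=6, sum=34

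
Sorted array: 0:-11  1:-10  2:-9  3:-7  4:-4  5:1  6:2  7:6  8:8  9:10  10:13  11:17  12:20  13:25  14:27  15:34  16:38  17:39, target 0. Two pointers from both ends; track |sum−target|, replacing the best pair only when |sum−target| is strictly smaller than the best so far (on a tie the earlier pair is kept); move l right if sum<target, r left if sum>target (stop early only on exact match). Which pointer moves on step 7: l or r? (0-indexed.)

r

[0,17] -11+39=28 d=28 * → r--
[0,16] -11+38=27 d=27 * → r--
[0,15] -11+34=23 d=23 * → r--
[0,14] -11+27=16 d=16 * → r--
[0,13] -11+25=14 d=14 * → r--
[0,12] -11+20=9 d=9 * → r--
[0,11] -11+17=6 d=6 * → r--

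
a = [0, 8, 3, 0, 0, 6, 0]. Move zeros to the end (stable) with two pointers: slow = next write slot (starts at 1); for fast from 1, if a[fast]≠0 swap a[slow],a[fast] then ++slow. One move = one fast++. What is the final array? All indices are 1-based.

slow=1 fast=1: a[fast]=0, fast++
slow=1 fast=2: a[fast]=8≠0 swap→a[1]=8, slow++,fast++
slow=2 fast=3: a[fast]=3≠0 swap→a[2]=3, slow++,fast++
slow=3 fast=4: a[fast]=0, fast++
slow=3 fast=5: a[fast]=0, fast++
slow=3 fast=6: a[fast]=6≠0 swap→a[3]=6, slow++,fast++
slow=4 fast=7: a[fast]=0, fast++

[8, 3, 6, 0, 0, 0, 0]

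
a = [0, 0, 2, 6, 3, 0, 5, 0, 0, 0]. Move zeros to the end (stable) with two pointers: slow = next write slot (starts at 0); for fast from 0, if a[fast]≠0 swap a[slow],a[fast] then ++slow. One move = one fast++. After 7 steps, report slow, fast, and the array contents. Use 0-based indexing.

slow=4, fast=7, a=[2, 6, 3, 5, 0, 0, 0, 0, 0, 0]

slow=0 fast=0: a[fast]=0, fast++
slow=0 fast=1: a[fast]=0, fast++
slow=0 fast=2: a[fast]=2≠0 swap→a[0]=2, slow++,fast++
slow=1 fast=3: a[fast]=6≠0 swap→a[1]=6, slow++,fast++
slow=2 fast=4: a[fast]=3≠0 swap→a[2]=3, slow++,fast++
slow=3 fast=5: a[fast]=0, fast++
slow=3 fast=6: a[fast]=5≠0 swap→a[3]=5, slow++,fast++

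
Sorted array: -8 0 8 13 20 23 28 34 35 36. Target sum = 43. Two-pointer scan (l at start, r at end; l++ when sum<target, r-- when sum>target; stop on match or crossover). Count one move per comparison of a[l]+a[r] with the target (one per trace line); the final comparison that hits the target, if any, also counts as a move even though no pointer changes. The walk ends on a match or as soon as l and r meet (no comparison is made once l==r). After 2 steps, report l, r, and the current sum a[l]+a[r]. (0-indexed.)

l=2, r=9, sum=44

l=0 r=9: -8+36=28 <43, l++
l=1 r=9: 0+36=36 <43, l++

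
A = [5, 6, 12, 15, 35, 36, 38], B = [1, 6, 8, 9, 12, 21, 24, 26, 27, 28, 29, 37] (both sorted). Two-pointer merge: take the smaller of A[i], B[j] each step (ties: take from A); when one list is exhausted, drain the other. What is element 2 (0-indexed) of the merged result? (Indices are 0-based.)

[i=0,j=0] A[i]=5>B[j]=1 take 1 → j++
[i=0,j=1] A[i]=5<=B[j]=6 take 5 → i++
[i=1,j=1] A[i]=6<=B[j]=6 take 6 → i++
[i=2,j=1] A[i]=12>B[j]=6 take 6 → j++
[i=2,j=2] A[i]=12>B[j]=8 take 8 → j++
[i=2,j=3] A[i]=12>B[j]=9 take 9 → j++
[i=2,j=4] A[i]=12<=B[j]=12 take 12 → i++
[i=3,j=4] A[i]=15>B[j]=12 take 12 → j++
[i=3,j=5] A[i]=15<=B[j]=21 take 15 → i++
[i=4,j=5] A[i]=35>B[j]=21 take 21 → j++
[i=4,j=6] A[i]=35>B[j]=24 take 24 → j++
[i=4,j=7] A[i]=35>B[j]=26 take 26 → j++
[i=4,j=8] A[i]=35>B[j]=27 take 27 → j++
[i=4,j=9] A[i]=35>B[j]=28 take 28 → j++
[i=4,j=10] A[i]=35>B[j]=29 take 29 → j++
[i=4,j=11] A[i]=35<=B[j]=37 take 35 → i++
[i=5,j=11] A[i]=36<=B[j]=37 take 36 → i++
[i=6,j=11] A[i]=38>B[j]=37 take 37 → j++
[i=6,j=12] B done, take A[i]=38 → i++

merged[2] = 6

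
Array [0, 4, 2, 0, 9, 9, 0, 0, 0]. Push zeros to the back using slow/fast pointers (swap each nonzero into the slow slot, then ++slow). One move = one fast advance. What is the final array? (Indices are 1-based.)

[4, 2, 9, 9, 0, 0, 0, 0, 0]

slow=1 fast=1: a[fast]=0, fast++
slow=1 fast=2: a[fast]=4≠0 swap→a[1]=4, slow++,fast++
slow=2 fast=3: a[fast]=2≠0 swap→a[2]=2, slow++,fast++
slow=3 fast=4: a[fast]=0, fast++
slow=3 fast=5: a[fast]=9≠0 swap→a[3]=9, slow++,fast++
slow=4 fast=6: a[fast]=9≠0 swap→a[4]=9, slow++,fast++
slow=5 fast=7: a[fast]=0, fast++
slow=5 fast=8: a[fast]=0, fast++
slow=5 fast=9: a[fast]=0, fast++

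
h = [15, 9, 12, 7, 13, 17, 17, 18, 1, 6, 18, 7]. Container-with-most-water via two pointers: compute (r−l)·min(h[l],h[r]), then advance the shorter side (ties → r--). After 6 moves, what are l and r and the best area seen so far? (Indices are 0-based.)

l=5, r=10, best area=150

[0,11] min(15,7)*11=77 best=77 * → r--
[0,10] min(15,18)*10=150 best=150 * → l++
[1,10] min(9,18)*9=81 best=150 → l++
[2,10] min(12,18)*8=96 best=150 → l++
[3,10] min(7,18)*7=49 best=150 → l++
[4,10] min(13,18)*6=78 best=150 → l++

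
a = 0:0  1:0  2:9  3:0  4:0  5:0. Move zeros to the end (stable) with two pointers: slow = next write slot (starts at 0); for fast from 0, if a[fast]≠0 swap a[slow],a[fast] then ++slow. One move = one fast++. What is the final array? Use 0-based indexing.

[9, 0, 0, 0, 0, 0]

slow=0 fast=0: a[fast]=0, fast++
slow=0 fast=1: a[fast]=0, fast++
slow=0 fast=2: a[fast]=9≠0 swap→a[0]=9, slow++,fast++
slow=1 fast=3: a[fast]=0, fast++
slow=1 fast=4: a[fast]=0, fast++
slow=1 fast=5: a[fast]=0, fast++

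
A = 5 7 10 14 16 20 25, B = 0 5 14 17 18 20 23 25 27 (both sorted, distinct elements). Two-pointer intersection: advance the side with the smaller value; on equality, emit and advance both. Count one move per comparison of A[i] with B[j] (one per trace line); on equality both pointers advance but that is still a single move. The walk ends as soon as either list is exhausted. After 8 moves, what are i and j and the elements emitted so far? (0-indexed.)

i=5, j=5, emitted=[5, 14]

i=0 j=0: 5>0, j++
i=0 j=1: 5==5 emit, i++,j++
i=1 j=2: 7<14, i++
i=2 j=2: 10<14, i++
i=3 j=2: 14==14 emit, i++,j++
i=4 j=3: 16<17, i++
i=5 j=3: 20>17, j++
i=5 j=4: 20>18, j++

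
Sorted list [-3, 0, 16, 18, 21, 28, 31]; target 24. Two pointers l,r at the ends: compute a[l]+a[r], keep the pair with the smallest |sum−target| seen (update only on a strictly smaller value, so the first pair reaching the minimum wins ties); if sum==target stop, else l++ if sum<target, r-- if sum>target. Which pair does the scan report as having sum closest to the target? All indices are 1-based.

[1,7] -3+31=28 d=4 * → r--
[1,6] -3+28=25 d=1 * → r--
[1,5] -3+21=18 d=6 → l++
[2,5] 0+21=21 d=3 → l++
[3,5] 16+21=37 d=13 → r--
[3,4] 16+18=34 d=10 → r--

pair (-3, 28) with sum 25 (|Δ|=1)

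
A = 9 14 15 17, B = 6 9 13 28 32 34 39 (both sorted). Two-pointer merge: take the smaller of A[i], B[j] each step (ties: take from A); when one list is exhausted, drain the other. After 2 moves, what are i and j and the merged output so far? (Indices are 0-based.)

[i=0,j=0] A[i]=9>B[j]=6 take 6 → j++
[i=0,j=1] A[i]=9<=B[j]=9 take 9 → i++

i=1, j=1, merged so far=[6, 9]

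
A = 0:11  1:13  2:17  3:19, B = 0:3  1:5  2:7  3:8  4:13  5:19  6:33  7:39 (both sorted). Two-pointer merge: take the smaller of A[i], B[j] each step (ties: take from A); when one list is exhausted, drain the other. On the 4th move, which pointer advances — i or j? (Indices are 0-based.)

i=0 j=0: A[i]=11>B[j]=3 take 3, j++
i=0 j=1: A[i]=11>B[j]=5 take 5, j++
i=0 j=2: A[i]=11>B[j]=7 take 7, j++
i=0 j=3: A[i]=11>B[j]=8 take 8, j++

j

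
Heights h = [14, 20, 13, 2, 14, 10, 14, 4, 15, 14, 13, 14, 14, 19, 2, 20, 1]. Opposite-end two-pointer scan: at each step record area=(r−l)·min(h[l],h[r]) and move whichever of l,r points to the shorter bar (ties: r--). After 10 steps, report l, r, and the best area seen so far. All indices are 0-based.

l=0 r=16: min(14,1)*16=16 best=16 *, r--
l=0 r=15: min(14,20)*15=210 best=210 *, l++
l=1 r=15: min(20,20)*14=280 best=280 *, r--
l=1 r=14: min(20,2)*13=26 best=280, r--
l=1 r=13: min(20,19)*12=228 best=280, r--
l=1 r=12: min(20,14)*11=154 best=280, r--
l=1 r=11: min(20,14)*10=140 best=280, r--
l=1 r=10: min(20,13)*9=117 best=280, r--
l=1 r=9: min(20,14)*8=112 best=280, r--
l=1 r=8: min(20,15)*7=105 best=280, r--

l=1, r=7, best area=280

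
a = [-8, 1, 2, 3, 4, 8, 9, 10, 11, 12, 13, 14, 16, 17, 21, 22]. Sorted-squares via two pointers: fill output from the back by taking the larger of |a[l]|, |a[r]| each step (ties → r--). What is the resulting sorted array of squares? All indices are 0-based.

l=0 r=15: |-8|<=|22| out[15]=484, r--
l=0 r=14: |-8|<=|21| out[14]=441, r--
l=0 r=13: |-8|<=|17| out[13]=289, r--
l=0 r=12: |-8|<=|16| out[12]=256, r--
l=0 r=11: |-8|<=|14| out[11]=196, r--
l=0 r=10: |-8|<=|13| out[10]=169, r--
l=0 r=9: |-8|<=|12| out[9]=144, r--
l=0 r=8: |-8|<=|11| out[8]=121, r--
l=0 r=7: |-8|<=|10| out[7]=100, r--
l=0 r=6: |-8|<=|9| out[6]=81, r--
l=0 r=5: |-8|<=|8| out[5]=64, r--
l=0 r=4: |-8|>|4| out[4]=64, l++
l=1 r=4: |1|<=|4| out[3]=16, r--
l=1 r=3: |1|<=|3| out[2]=9, r--
l=1 r=2: |1|<=|2| out[1]=4, r--
l=1 r=1: |1|<=|1| out[0]=1, r--

[1, 4, 9, 16, 64, 64, 81, 100, 121, 144, 169, 196, 256, 289, 441, 484]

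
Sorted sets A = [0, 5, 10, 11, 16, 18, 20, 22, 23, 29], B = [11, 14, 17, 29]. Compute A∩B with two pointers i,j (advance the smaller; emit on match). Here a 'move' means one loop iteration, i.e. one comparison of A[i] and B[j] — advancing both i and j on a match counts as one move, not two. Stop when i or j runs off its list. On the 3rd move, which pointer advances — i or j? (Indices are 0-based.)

i

[i=0,j=0] 0<11 → i++
[i=1,j=0] 5<11 → i++
[i=2,j=0] 10<11 → i++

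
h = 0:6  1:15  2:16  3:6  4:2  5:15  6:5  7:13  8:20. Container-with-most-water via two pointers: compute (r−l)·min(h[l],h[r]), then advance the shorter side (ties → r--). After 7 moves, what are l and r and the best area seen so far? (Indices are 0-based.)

[0,8] min(6,20)*8=48 best=48 * → l++
[1,8] min(15,20)*7=105 best=105 * → l++
[2,8] min(16,20)*6=96 best=105 → l++
[3,8] min(6,20)*5=30 best=105 → l++
[4,8] min(2,20)*4=8 best=105 → l++
[5,8] min(15,20)*3=45 best=105 → l++
[6,8] min(5,20)*2=10 best=105 → l++

l=7, r=8, best area=105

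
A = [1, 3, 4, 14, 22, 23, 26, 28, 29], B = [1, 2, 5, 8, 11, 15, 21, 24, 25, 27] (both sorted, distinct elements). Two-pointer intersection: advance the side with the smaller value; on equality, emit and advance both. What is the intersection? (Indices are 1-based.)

intersection = [1]

[i=1,j=1] 1==1 emit → i++,j++
[i=2,j=2] 3>2 → j++
[i=2,j=3] 3<5 → i++
[i=3,j=3] 4<5 → i++
[i=4,j=3] 14>5 → j++
[i=4,j=4] 14>8 → j++
[i=4,j=5] 14>11 → j++
[i=4,j=6] 14<15 → i++
[i=5,j=6] 22>15 → j++
[i=5,j=7] 22>21 → j++
[i=5,j=8] 22<24 → i++
[i=6,j=8] 23<24 → i++
[i=7,j=8] 26>24 → j++
[i=7,j=9] 26>25 → j++
[i=7,j=10] 26<27 → i++
[i=8,j=10] 28>27 → j++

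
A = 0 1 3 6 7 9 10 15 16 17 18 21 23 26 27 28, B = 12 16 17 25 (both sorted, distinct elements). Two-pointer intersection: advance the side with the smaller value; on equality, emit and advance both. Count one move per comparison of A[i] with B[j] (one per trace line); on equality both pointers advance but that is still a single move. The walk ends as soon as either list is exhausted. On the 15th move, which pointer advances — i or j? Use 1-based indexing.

j

[i=1,j=1] 0<12 → i++
[i=2,j=1] 1<12 → i++
[i=3,j=1] 3<12 → i++
[i=4,j=1] 6<12 → i++
[i=5,j=1] 7<12 → i++
[i=6,j=1] 9<12 → i++
[i=7,j=1] 10<12 → i++
[i=8,j=1] 15>12 → j++
[i=8,j=2] 15<16 → i++
[i=9,j=2] 16==16 emit → i++,j++
[i=10,j=3] 17==17 emit → i++,j++
[i=11,j=4] 18<25 → i++
[i=12,j=4] 21<25 → i++
[i=13,j=4] 23<25 → i++
[i=14,j=4] 26>25 → j++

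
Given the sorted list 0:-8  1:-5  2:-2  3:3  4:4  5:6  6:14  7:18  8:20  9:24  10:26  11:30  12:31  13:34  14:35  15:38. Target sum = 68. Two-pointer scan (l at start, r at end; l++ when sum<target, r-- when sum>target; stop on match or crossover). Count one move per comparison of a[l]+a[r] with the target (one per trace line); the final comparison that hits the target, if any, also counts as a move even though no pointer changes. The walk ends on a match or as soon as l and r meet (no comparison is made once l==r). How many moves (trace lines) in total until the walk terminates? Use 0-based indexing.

12 moves

[0,15] -8+38=30 <68 → l++
[1,15] -5+38=33 <68 → l++
[2,15] -2+38=36 <68 → l++
[3,15] 3+38=41 <68 → l++
[4,15] 4+38=42 <68 → l++
[5,15] 6+38=44 <68 → l++
[6,15] 14+38=52 <68 → l++
[7,15] 18+38=56 <68 → l++
[8,15] 20+38=58 <68 → l++
[9,15] 24+38=62 <68 → l++
[10,15] 26+38=64 <68 → l++
[11,15] 30+38=68 → found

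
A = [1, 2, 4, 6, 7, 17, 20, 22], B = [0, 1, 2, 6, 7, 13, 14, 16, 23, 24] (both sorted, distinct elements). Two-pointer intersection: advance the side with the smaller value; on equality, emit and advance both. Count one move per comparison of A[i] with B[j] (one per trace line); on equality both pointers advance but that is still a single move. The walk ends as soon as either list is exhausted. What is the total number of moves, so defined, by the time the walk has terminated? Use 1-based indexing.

12 moves

i=1 j=1: 1>0, j++
i=1 j=2: 1==1 emit, i++,j++
i=2 j=3: 2==2 emit, i++,j++
i=3 j=4: 4<6, i++
i=4 j=4: 6==6 emit, i++,j++
i=5 j=5: 7==7 emit, i++,j++
i=6 j=6: 17>13, j++
i=6 j=7: 17>14, j++
i=6 j=8: 17>16, j++
i=6 j=9: 17<23, i++
i=7 j=9: 20<23, i++
i=8 j=9: 22<23, i++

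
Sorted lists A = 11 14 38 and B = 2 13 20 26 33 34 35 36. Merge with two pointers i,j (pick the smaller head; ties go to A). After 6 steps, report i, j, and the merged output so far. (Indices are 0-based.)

[i=0,j=0] A[i]=11>B[j]=2 take 2 → j++
[i=0,j=1] A[i]=11<=B[j]=13 take 11 → i++
[i=1,j=1] A[i]=14>B[j]=13 take 13 → j++
[i=1,j=2] A[i]=14<=B[j]=20 take 14 → i++
[i=2,j=2] A[i]=38>B[j]=20 take 20 → j++
[i=2,j=3] A[i]=38>B[j]=26 take 26 → j++

i=2, j=4, merged so far=[2, 11, 13, 14, 20, 26]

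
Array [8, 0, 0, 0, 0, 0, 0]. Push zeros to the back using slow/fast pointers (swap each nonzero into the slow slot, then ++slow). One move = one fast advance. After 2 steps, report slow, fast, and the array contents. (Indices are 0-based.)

slow=0 fast=0: a[fast]=8≠0 swap→a[0]=8, slow++,fast++
slow=1 fast=1: a[fast]=0, fast++

slow=1, fast=2, a=[8, 0, 0, 0, 0, 0, 0]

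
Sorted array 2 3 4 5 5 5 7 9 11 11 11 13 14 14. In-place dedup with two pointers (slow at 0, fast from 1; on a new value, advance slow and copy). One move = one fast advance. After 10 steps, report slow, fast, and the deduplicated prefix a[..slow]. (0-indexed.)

slow=6, fast=11, prefix=[2, 3, 4, 5, 7, 9, 11]

slow=0 fast=1: a[fast]=3≠a[slow]=2 write a[1]=3, slow++,fast++
slow=1 fast=2: a[fast]=4≠a[slow]=3 write a[2]=4, slow++,fast++
slow=2 fast=3: a[fast]=5≠a[slow]=4 write a[3]=5, slow++,fast++
slow=3 fast=4: a[fast]=5=a[slow] dup, fast++
slow=3 fast=5: a[fast]=5=a[slow] dup, fast++
slow=3 fast=6: a[fast]=7≠a[slow]=5 write a[4]=7, slow++,fast++
slow=4 fast=7: a[fast]=9≠a[slow]=7 write a[5]=9, slow++,fast++
slow=5 fast=8: a[fast]=11≠a[slow]=9 write a[6]=11, slow++,fast++
slow=6 fast=9: a[fast]=11=a[slow] dup, fast++
slow=6 fast=10: a[fast]=11=a[slow] dup, fast++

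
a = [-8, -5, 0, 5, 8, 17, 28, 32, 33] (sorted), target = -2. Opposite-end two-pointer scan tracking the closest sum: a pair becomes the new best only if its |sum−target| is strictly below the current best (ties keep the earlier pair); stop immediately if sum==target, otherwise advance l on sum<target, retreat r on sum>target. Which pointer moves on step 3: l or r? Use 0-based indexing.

l=0 r=8: -8+33=25 d=27 *, r--
l=0 r=7: -8+32=24 d=26 *, r--
l=0 r=6: -8+28=20 d=22 *, r--

r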